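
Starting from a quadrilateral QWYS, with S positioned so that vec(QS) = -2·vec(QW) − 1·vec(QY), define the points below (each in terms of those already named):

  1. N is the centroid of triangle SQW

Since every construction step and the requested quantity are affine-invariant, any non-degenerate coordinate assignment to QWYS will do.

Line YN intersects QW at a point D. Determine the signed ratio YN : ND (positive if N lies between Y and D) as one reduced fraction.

YN:ND = -4

Set Q = (0, 0), W = (1, 0), Y = (0, 1), S = (-2, -1); any affine frame gives the same invariant.
1. N is the centroid of triangle SQW ⇒ N = (-1/3, -1/3)
line YN meets QW at D = (-1/4, 0)
N = Y + t·(D−Y) with t = 4/3, so YN:ND = 4/3:-1/3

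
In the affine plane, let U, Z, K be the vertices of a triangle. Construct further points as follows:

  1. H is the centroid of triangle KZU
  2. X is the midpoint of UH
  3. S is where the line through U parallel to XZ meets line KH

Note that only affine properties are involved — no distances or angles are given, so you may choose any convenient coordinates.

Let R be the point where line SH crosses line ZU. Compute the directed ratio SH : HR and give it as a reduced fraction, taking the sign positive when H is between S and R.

Set U = (0, 0), Z = (1, 0), K = (0, 1); any affine frame gives the same invariant.
1. H is the centroid of triangle KZU ⇒ H = (1/3, 1/3)
2. X is the midpoint of UH ⇒ X = (1/6, 1/6)
3. S is where the line through U parallel to XZ meets line KH ⇒ S = (5/9, -1/9)
line SH meets ZU at R = (1/2, 0)
H = S + t·(R−S) with t = 4, so SH:HR = 4:-3

SH:HR = -4/3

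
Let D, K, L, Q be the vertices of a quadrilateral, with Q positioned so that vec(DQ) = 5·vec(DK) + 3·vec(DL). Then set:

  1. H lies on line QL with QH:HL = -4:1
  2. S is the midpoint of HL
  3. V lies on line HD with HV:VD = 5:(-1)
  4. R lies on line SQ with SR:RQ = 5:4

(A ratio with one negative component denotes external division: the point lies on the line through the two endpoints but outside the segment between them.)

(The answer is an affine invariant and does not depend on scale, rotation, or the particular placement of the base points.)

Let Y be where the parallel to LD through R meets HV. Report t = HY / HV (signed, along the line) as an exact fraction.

t = 88/45

Assign D = (0, 0), K = (1, 0), L = (0, 1), Q = (5, 3) — the answer is frame-independent, so this choice is without loss of generality.
1. H lies on line QL with QH:HL = -4:1 ⇒ H = (-5/3, 1/3)
2. S is the midpoint of HL ⇒ S = (-5/6, 2/3)
3. V lies on line HD with HV:VD = 5:(-1) ⇒ V = (5/12, -1/12)
4. R lies on line SQ with SR:RQ = 5:4 ⇒ R = (65/27, 53/27)
through R parallel to LD: direction (0, -1); meets HV at Y = (65/27, -13/27)
Y = H + t·(V−H) with t = 88/45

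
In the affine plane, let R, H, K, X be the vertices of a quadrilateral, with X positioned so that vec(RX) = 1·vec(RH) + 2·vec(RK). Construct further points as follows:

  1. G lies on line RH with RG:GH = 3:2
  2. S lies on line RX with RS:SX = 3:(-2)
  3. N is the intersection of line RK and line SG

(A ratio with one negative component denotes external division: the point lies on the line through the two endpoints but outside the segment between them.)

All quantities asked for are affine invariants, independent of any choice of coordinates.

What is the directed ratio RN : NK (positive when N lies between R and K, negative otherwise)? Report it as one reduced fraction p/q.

RN:NK = -3/5

Work in coordinates with R = (0, 0), H = (1, 0), K = (0, 1), X = (1, 2).
1. G lies on line RH with RG:GH = 3:2 ⇒ G = (3/5, 0)
2. S lies on line RX with RS:SX = 3:(-2) ⇒ S = (3, 6)
3. N is the intersection of line RK and line SG ⇒ N = (0, -3/2)
N = R + t·(K−R) with t = -3/2, so RN:NK = t:(1−t) = -3/2:5/2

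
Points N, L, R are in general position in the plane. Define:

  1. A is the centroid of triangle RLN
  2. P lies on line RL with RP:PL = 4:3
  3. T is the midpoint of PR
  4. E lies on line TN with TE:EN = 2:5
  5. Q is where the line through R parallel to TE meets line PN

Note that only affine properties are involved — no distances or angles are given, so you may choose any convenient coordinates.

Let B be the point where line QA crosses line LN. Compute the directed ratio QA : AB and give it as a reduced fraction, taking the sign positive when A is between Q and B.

Set N = (0, 0), L = (1, 0), R = (0, 1); any affine frame gives the same invariant.
1. A is the centroid of triangle RLN ⇒ A = (1/3, 1/3)
2. P lies on line RL with RP:PL = 4:3 ⇒ P = (4/7, 3/7)
3. T is the midpoint of PR ⇒ T = (2/7, 5/7)
4. E lies on line TN with TE:EN = 2:5 ⇒ E = (10/49, 25/49)
5. Q is where the line through R parallel to TE meets line PN ⇒ Q = (-4/7, -3/7)
line QA meets LN at B = (-1/16, 0)
A = Q + t·(B−Q) with t = 16/9, so QA:AB = 16/9:-7/9

QA:AB = -16/7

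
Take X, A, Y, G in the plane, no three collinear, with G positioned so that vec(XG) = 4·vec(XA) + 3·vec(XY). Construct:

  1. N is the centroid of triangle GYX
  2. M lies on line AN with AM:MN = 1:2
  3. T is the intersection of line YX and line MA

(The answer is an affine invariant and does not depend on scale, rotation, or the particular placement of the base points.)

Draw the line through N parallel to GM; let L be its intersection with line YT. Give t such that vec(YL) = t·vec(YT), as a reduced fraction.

Set X = (0, 0), A = (1, 0), Y = (0, 1), G = (4, 3); any affine frame gives the same invariant.
1. N is the centroid of triangle GYX ⇒ N = (4/3, 4/3)
2. M lies on line AN with AM:MN = 1:2 ⇒ M = (10/9, 4/9)
3. T is the intersection of line YX and line MA ⇒ T = (0, -4)
through N parallel to GM: direction (-26/9, -23/9); meets YT at L = (0, 2/13)
L = Y + t·(T−Y) with t = 11/65

t = 11/65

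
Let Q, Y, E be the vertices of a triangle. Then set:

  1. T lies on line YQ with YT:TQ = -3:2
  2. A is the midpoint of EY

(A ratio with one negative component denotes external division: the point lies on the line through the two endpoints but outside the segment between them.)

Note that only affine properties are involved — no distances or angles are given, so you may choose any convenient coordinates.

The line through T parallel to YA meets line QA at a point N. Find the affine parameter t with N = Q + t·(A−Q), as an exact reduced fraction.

Assign Q = (0, 0), Y = (1, 0), E = (0, 1) — the answer is frame-independent, so this choice is without loss of generality.
1. T lies on line YQ with YT:TQ = -3:2 ⇒ T = (-2, 0)
2. A is the midpoint of EY ⇒ A = (1/2, 1/2)
through T parallel to YA: direction (-1/2, 1/2); meets QA at N = (-1, -1)
N = Q + t·(A−Q) with t = -2

t = -2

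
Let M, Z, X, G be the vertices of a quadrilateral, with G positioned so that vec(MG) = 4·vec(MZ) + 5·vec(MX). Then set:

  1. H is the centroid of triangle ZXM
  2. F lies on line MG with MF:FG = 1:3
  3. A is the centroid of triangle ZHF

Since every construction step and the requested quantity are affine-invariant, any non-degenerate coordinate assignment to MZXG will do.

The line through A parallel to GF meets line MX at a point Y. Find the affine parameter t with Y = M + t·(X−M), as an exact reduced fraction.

t = -4/9

Choose coordinates M = (0, 0), Z = (1, 0), X = (0, 1), G = (4, 5).
1. H is the centroid of triangle ZXM ⇒ H = (1/3, 1/3)
2. F lies on line MG with MF:FG = 1:3 ⇒ F = (1, 5/4)
3. A is the centroid of triangle ZHF ⇒ A = (7/9, 19/36)
through A parallel to GF: direction (-3, -15/4); meets MX at Y = (0, -4/9)
Y = M + t·(X−M) with t = -4/9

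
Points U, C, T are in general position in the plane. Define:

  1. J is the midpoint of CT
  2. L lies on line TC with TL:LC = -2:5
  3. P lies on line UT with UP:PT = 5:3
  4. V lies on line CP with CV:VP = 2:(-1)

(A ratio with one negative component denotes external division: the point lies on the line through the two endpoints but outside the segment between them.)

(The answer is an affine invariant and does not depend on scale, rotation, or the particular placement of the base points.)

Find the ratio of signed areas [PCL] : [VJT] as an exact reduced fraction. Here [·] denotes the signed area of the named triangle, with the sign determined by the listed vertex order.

Work in coordinates with U = (0, 0), C = (1, 0), T = (0, 1).
1. J is the midpoint of CT ⇒ J = (1/2, 1/2)
2. L lies on line TC with TL:LC = -2:5 ⇒ L = (-2/3, 5/3)
3. P lies on line UT with UP:PT = 5:3 ⇒ P = (0, 5/8)
4. V lies on line CP with CV:VP = 2:(-1) ⇒ V = (-1, 5/4)
2·[PCL] = 5/8, 2·[VJT] = 3/8
[PCL]:[VJT] = 5/8:3/8 = 5/3

[PCL]:[VJT] = 5/3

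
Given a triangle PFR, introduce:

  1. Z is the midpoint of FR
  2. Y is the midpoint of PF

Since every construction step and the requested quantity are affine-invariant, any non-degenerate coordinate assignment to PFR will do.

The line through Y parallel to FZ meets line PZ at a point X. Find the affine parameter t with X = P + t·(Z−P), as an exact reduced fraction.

t = 1/2

Work in coordinates with P = (0, 0), F = (1, 0), R = (0, 1).
1. Z is the midpoint of FR ⇒ Z = (1/2, 1/2)
2. Y is the midpoint of PF ⇒ Y = (1/2, 0)
through Y parallel to FZ: direction (-1/2, 1/2); meets PZ at X = (1/4, 1/4)
X = P + t·(Z−P) with t = 1/2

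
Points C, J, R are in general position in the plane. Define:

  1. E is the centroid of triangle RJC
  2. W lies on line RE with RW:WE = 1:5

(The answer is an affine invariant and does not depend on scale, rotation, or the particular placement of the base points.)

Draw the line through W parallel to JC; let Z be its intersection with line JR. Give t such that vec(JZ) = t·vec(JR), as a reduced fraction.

t = 8/9

Work in coordinates with C = (0, 0), J = (1, 0), R = (0, 1).
1. E is the centroid of triangle RJC ⇒ E = (1/3, 1/3)
2. W lies on line RE with RW:WE = 1:5 ⇒ W = (1/18, 8/9)
through W parallel to JC: direction (-1, 0); meets JR at Z = (1/9, 8/9)
Z = J + t·(R−J) with t = 8/9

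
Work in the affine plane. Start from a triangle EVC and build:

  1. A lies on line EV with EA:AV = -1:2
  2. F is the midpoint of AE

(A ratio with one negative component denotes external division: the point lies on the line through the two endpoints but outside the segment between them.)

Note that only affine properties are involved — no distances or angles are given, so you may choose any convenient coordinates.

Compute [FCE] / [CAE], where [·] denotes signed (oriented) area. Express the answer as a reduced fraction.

Assign E = (0, 0), V = (1, 0), C = (0, 1) — the answer is frame-independent, so this choice is without loss of generality.
1. A lies on line EV with EA:AV = -1:2 ⇒ A = (-1, 0)
2. F is the midpoint of AE ⇒ F = (-1/2, 0)
2·[FCE] = -1/2, 2·[CAE] = 1
[FCE]:[CAE] = -1/2:1 = -1/2

[FCE]:[CAE] = -1/2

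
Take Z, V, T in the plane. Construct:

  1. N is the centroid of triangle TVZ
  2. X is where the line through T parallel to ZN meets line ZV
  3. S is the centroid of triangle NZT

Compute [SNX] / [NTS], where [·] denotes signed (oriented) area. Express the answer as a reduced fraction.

Work in coordinates with Z = (0, 0), V = (1, 0), T = (0, 1).
1. N is the centroid of triangle TVZ ⇒ N = (1/3, 1/3)
2. X is where the line through T parallel to ZN meets line ZV ⇒ X = (-1, 0)
3. S is the centroid of triangle NZT ⇒ S = (1/9, 4/9)
2·[SNX] = -2/9, 2·[NTS] = 1/9
[SNX]:[NTS] = -2/9:1/9 = -2

[SNX]:[NTS] = -2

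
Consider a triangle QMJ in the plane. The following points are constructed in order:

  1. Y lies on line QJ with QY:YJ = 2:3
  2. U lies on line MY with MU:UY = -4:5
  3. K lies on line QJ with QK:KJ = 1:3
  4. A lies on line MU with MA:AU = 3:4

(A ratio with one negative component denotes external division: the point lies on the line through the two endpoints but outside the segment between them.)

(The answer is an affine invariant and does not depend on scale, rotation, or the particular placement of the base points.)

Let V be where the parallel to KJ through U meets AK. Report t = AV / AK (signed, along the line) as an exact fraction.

Assign Q = (0, 0), M = (1, 0), J = (0, 1) — the answer is frame-independent, so this choice is without loss of generality.
1. Y lies on line QJ with QY:YJ = 2:3 ⇒ Y = (0, 2/5)
2. U lies on line MY with MU:UY = -4:5 ⇒ U = (5, -8/5)
3. K lies on line QJ with QK:KJ = 1:3 ⇒ K = (0, 1/4)
4. A lies on line MU with MA:AU = 3:4 ⇒ A = (19/7, -24/35)
through U parallel to KJ: direction (0, 3/4); meets AK at V = (5, -28/19)
V = A + t·(K−A) with t = -16/19

t = -16/19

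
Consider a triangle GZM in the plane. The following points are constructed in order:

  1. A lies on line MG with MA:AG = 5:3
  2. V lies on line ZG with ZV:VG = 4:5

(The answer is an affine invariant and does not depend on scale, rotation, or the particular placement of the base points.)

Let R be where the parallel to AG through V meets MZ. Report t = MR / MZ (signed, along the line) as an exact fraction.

Choose coordinates G = (0, 0), Z = (1, 0), M = (0, 1).
1. A lies on line MG with MA:AG = 5:3 ⇒ A = (0, 3/8)
2. V lies on line ZG with ZV:VG = 4:5 ⇒ V = (5/9, 0)
through V parallel to AG: direction (0, -3/8); meets MZ at R = (5/9, 4/9)
R = M + t·(Z−M) with t = 5/9

t = 5/9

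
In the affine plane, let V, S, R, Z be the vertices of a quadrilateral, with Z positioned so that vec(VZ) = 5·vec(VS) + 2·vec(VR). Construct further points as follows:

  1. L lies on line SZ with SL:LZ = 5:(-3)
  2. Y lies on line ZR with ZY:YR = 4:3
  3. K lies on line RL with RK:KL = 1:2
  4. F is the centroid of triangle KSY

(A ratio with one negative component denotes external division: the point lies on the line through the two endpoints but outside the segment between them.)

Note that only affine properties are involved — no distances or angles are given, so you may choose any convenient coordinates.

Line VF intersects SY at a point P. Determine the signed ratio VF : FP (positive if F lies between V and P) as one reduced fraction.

VF:FP = -19/4

Work in coordinates with V = (0, 0), S = (1, 0), R = (0, 1), Z = (5, 2).
1. L lies on line SZ with SL:LZ = 5:(-3) ⇒ L = (11, 5)
2. Y lies on line ZR with ZY:YR = 4:3 ⇒ Y = (15/7, 10/7)
3. K lies on line RL with RK:KL = 1:2 ⇒ K = (11/3, 7/3)
4. F is the centroid of triangle KSY ⇒ F = (143/63, 79/63)
line VF meets SY at P = (715/399, 395/399)
F = V + t·(P−V) with t = 19/15, so VF:FP = 19/15:-4/15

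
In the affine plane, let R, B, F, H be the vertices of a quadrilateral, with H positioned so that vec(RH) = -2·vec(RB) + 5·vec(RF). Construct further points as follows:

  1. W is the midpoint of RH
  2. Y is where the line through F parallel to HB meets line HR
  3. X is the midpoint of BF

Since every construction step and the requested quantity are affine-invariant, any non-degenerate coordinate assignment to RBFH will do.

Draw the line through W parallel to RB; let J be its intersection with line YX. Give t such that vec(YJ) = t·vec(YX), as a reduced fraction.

Choose coordinates R = (0, 0), B = (1, 0), F = (0, 1), H = (-2, 5).
1. W is the midpoint of RH ⇒ W = (-1, 5/2)
2. Y is where the line through F parallel to HB meets line HR ⇒ Y = (-6/5, 3)
3. X is the midpoint of BF ⇒ X = (1/2, 1/2)
through W parallel to RB: direction (1, 0); meets YX at J = (-43/50, 5/2)
J = Y + t·(X−Y) with t = 1/5

t = 1/5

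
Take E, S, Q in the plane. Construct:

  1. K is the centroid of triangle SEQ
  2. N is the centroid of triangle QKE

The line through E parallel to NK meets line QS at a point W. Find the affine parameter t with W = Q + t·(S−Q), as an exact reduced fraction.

t = 2

Choose coordinates E = (0, 0), S = (1, 0), Q = (0, 1).
1. K is the centroid of triangle SEQ ⇒ K = (1/3, 1/3)
2. N is the centroid of triangle QKE ⇒ N = (1/9, 4/9)
through E parallel to NK: direction (2/9, -1/9); meets QS at W = (2, -1)
W = Q + t·(S−Q) with t = 2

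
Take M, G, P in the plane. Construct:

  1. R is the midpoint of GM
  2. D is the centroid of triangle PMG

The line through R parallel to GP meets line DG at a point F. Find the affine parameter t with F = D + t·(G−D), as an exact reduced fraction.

Work in coordinates with M = (0, 0), G = (1, 0), P = (0, 1).
1. R is the midpoint of GM ⇒ R = (1/2, 0)
2. D is the centroid of triangle PMG ⇒ D = (1/3, 1/3)
through R parallel to GP: direction (-1, 1); meets DG at F = (0, 1/2)
F = D + t·(G−D) with t = -1/2

t = -1/2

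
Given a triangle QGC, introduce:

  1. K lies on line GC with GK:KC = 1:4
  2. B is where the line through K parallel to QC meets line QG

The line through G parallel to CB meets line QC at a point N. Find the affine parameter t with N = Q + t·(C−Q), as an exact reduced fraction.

t = 5/4

Work in coordinates with Q = (0, 0), G = (1, 0), C = (0, 1).
1. K lies on line GC with GK:KC = 1:4 ⇒ K = (4/5, 1/5)
2. B is where the line through K parallel to QC meets line QG ⇒ B = (4/5, 0)
through G parallel to CB: direction (4/5, -1); meets QC at N = (0, 5/4)
N = Q + t·(C−Q) with t = 5/4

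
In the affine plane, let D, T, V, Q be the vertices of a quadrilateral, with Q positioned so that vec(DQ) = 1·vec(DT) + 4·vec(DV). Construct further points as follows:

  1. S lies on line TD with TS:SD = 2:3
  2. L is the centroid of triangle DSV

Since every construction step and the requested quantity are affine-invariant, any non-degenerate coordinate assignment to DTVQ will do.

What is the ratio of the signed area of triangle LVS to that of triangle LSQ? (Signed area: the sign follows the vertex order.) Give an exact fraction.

Choose coordinates D = (0, 0), T = (1, 0), V = (0, 1), Q = (1, 4).
1. S lies on line TD with TS:SD = 2:3 ⇒ S = (3/5, 0)
2. L is the centroid of triangle DSV ⇒ L = (1/5, 1/3)
2·[LVS] = -1/5, 2·[LSQ] = 26/15
[LVS]:[LSQ] = -1/5:26/15 = -3/26

[LVS]:[LSQ] = -3/26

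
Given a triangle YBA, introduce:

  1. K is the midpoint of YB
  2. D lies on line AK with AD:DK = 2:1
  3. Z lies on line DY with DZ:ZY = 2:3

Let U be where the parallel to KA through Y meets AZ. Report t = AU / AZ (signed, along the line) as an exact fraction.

Set Y = (0, 0), B = (1, 0), A = (0, 1); any affine frame gives the same invariant.
1. K is the midpoint of YB ⇒ K = (1/2, 0)
2. D lies on line AK with AD:DK = 2:1 ⇒ D = (1/3, 1/3)
3. Z lies on line DY with DZ:ZY = 2:3 ⇒ Z = (1/5, 1/5)
through Y parallel to KA: direction (-1/2, 1); meets AZ at U = (1/2, -1)
U = A + t·(Z−A) with t = 5/2

t = 5/2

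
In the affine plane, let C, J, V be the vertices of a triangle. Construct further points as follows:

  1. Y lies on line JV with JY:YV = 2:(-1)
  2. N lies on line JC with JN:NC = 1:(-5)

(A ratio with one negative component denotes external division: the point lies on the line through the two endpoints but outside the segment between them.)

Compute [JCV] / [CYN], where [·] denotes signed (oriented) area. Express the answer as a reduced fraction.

[JCV]:[CYN] = 2/5

Choose coordinates C = (0, 0), J = (1, 0), V = (0, 1).
1. Y lies on line JV with JY:YV = 2:(-1) ⇒ Y = (-1, 2)
2. N lies on line JC with JN:NC = 1:(-5) ⇒ N = (5/4, 0)
2·[JCV] = -1, 2·[CYN] = -5/2
[JCV]:[CYN] = -1:-5/2 = 2/5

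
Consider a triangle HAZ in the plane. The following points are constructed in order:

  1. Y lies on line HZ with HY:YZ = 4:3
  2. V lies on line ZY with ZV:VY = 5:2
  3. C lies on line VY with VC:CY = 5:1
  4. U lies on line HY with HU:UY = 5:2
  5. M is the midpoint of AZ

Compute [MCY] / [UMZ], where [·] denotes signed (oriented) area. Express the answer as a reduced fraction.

[MCY]:[UMZ] = 1/29

Set H = (0, 0), A = (1, 0), Z = (0, 1); any affine frame gives the same invariant.
1. Y lies on line HZ with HY:YZ = 4:3 ⇒ Y = (0, 4/7)
2. V lies on line ZY with ZV:VY = 5:2 ⇒ V = (0, 34/49)
3. C lies on line VY with VC:CY = 5:1 ⇒ C = (0, 29/49)
4. U lies on line HY with HU:UY = 5:2 ⇒ U = (0, 20/49)
5. M is the midpoint of AZ ⇒ M = (1/2, 1/2)
2·[MCY] = 1/98, 2·[UMZ] = 29/98
[MCY]:[UMZ] = 1/98:29/98 = 1/29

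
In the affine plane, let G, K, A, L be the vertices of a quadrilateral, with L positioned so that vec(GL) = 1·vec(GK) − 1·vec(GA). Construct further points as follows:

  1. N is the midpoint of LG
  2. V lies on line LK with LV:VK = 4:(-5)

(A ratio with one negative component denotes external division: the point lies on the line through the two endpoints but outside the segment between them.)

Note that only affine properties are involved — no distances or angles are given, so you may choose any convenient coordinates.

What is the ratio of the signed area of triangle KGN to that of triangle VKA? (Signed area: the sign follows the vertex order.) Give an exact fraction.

[KGN]:[VKA] = 1/10

Assign G = (0, 0), K = (1, 0), A = (0, 1), L = (1, -1) — the answer is frame-independent, so this choice is without loss of generality.
1. N is the midpoint of LG ⇒ N = (1/2, -1/2)
2. V lies on line LK with LV:VK = 4:(-5) ⇒ V = (1, -5)
2·[KGN] = 1/2, 2·[VKA] = 5
[KGN]:[VKA] = 1/2:5 = 1/10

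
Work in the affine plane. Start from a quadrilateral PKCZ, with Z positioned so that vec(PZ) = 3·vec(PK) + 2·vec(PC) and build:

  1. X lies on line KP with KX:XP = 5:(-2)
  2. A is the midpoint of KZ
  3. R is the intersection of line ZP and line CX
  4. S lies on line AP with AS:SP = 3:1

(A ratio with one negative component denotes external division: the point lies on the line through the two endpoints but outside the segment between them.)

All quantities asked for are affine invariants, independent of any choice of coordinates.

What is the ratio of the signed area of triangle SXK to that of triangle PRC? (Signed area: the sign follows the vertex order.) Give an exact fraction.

[SXK]:[PRC] = -25/72

Choose coordinates P = (0, 0), K = (1, 0), C = (0, 1), Z = (3, 2).
1. X lies on line KP with KX:XP = 5:(-2) ⇒ X = (-2/3, 0)
2. A is the midpoint of KZ ⇒ A = (2, 1)
3. R is the intersection of line ZP and line CX ⇒ R = (-6/5, -4/5)
4. S lies on line AP with AS:SP = 3:1 ⇒ S = (1/2, 1/4)
2·[SXK] = 5/12, 2·[PRC] = -6/5
[SXK]:[PRC] = 5/12:-6/5 = -25/72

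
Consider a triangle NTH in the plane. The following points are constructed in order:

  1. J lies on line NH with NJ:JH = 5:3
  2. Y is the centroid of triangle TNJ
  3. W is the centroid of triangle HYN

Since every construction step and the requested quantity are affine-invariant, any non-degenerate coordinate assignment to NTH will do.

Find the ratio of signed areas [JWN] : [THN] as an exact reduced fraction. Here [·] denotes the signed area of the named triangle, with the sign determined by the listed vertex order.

[JWN]:[THN] = -5/72

Work in coordinates with N = (0, 0), T = (1, 0), H = (0, 1).
1. J lies on line NH with NJ:JH = 5:3 ⇒ J = (0, 5/8)
2. Y is the centroid of triangle TNJ ⇒ Y = (1/3, 5/24)
3. W is the centroid of triangle HYN ⇒ W = (1/9, 29/72)
2·[JWN] = -5/72, 2·[THN] = 1
[JWN]:[THN] = -5/72:1 = -5/72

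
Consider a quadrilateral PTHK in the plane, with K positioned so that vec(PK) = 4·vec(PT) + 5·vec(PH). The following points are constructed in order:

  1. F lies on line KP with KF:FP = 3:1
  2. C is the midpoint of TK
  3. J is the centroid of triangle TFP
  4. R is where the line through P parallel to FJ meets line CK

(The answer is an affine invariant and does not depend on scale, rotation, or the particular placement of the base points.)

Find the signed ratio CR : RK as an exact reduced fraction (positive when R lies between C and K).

Set P = (0, 0), T = (1, 0), H = (0, 1), K = (4, 5); any affine frame gives the same invariant.
1. F lies on line KP with KF:FP = 3:1 ⇒ F = (1, 5/4)
2. C is the midpoint of TK ⇒ C = (5/2, 5/2)
3. J is the centroid of triangle TFP ⇒ J = (2/3, 5/12)
4. R is where the line through P parallel to FJ meets line CK ⇒ R = (-2, -5)
R = C + t·(K−C) with t = -3, so CR:RK = t:(1−t) = -3:4

CR:RK = -3/4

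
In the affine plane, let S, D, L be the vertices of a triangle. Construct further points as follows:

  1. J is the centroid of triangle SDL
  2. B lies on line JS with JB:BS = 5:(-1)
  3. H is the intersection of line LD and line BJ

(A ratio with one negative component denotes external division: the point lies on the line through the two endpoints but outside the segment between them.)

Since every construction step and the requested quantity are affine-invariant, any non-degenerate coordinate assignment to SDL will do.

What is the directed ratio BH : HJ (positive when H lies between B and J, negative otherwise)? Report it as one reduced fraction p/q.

BH:HJ = -7/2

Work in coordinates with S = (0, 0), D = (1, 0), L = (0, 1).
1. J is the centroid of triangle SDL ⇒ J = (1/3, 1/3)
2. B lies on line JS with JB:BS = 5:(-1) ⇒ B = (-1/12, -1/12)
3. H is the intersection of line LD and line BJ ⇒ H = (1/2, 1/2)
H = B + t·(J−B) with t = 7/5, so BH:HJ = t:(1−t) = 7/5:-2/5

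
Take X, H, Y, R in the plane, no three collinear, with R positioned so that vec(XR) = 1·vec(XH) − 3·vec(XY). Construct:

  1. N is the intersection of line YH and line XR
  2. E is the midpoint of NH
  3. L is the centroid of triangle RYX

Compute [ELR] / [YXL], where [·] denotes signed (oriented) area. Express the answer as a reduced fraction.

Set X = (0, 0), H = (1, 0), Y = (0, 1), R = (1, -3); any affine frame gives the same invariant.
1. N is the intersection of line YH and line XR ⇒ N = (-1/2, 3/2)
2. E is the midpoint of NH ⇒ E = (1/4, 3/4)
3. L is the centroid of triangle RYX ⇒ L = (1/3, -2/3)
2·[ELR] = 3/4, 2·[YXL] = 1/3
[ELR]:[YXL] = 3/4:1/3 = 9/4

[ELR]:[YXL] = 9/4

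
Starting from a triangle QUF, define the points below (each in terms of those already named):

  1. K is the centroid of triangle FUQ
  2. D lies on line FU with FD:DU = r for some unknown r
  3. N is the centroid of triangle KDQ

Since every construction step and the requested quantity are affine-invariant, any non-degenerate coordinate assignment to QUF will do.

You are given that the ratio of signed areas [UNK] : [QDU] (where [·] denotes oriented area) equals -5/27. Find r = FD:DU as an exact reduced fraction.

Assign Q = (0, 0), U = (1, 0), F = (0, 1) — the answer is frame-independent, so this choice is without loss of generality.
1. K is the centroid of triangle FUQ ⇒ K = (1/3, 1/3)
2. With FD:DU = r, write λ = r/(r+1) so D = F + λ·(U−F); D is affine-linear in λ
3. N is the centroid of triangle KDQ ⇒ N is an affine combination of earlier points and hence also affine-linear in λ
Every point depending on D is an affine combination of D and λ-independent points, so each such coordinate is linear in λ; the λ² term in each signed area is a multiple of (U−F)×(U−F) = 0, so 2·[UNK] and 2·[QDU] are each linear in λ. Evaluating at λ=0 and λ=1:
  2·[UNK] = -1/9·λ,   2·[QDU] = λ − 1
So [UNK]:[QDU] = (-1/9·λ) / (λ − 1). Setting this equal to -5/27:
  -1/9·λ = -5/27·(λ − 1)  ⇒  λ = 5/2
Then r = λ/(1−λ) = (5/2)/(-3/2) = -5/3. Check: with r = -5/3, D = (5/2, -3/2) and [UNK]:[QDU] = -5/27 as required.

r = -5/3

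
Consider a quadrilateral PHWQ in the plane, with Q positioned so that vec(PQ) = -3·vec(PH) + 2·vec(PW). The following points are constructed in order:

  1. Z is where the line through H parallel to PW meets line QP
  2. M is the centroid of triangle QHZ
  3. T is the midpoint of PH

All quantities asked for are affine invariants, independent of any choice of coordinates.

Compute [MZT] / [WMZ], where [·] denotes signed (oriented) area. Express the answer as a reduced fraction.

Choose coordinates P = (0, 0), H = (1, 0), W = (0, 1), Q = (-3, 2).
1. Z is where the line through H parallel to PW meets line QP ⇒ Z = (1, -2/3)
2. M is the centroid of triangle QHZ ⇒ M = (-1/3, 4/9)
3. T is the midpoint of PH ⇒ T = (1/2, 0)
2·[MZT] = 1/3, 2·[WMZ] = 10/9
[MZT]:[WMZ] = 1/3:10/9 = 3/10

[MZT]:[WMZ] = 3/10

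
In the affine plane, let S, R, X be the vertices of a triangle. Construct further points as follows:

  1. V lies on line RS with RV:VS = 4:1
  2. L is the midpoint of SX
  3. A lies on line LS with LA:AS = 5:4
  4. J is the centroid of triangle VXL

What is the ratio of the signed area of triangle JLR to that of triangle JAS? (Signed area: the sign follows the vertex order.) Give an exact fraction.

Assign S = (0, 0), R = (1, 0), X = (0, 1) — the answer is frame-independent, so this choice is without loss of generality.
1. V lies on line RS with RV:VS = 4:1 ⇒ V = (1/5, 0)
2. L is the midpoint of SX ⇒ L = (0, 1/2)
3. A lies on line LS with LA:AS = 5:4 ⇒ A = (0, 2/9)
4. J is the centroid of triangle VXL ⇒ J = (1/15, 1/2)
2·[JLR] = 1/30, 2·[JAS] = 2/135
[JLR]:[JAS] = 1/30:2/135 = 9/4

[JLR]:[JAS] = 9/4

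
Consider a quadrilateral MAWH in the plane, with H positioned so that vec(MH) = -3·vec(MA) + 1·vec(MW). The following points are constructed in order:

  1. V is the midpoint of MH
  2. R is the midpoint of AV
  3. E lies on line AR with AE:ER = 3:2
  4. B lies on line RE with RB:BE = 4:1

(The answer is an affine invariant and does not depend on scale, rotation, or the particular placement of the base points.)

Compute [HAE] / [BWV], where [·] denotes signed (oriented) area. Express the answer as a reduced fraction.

[HAE]:[BWV] = -5/44

Work in coordinates with M = (0, 0), A = (1, 0), W = (0, 1), H = (-3, 1).
1. V is the midpoint of MH ⇒ V = (-3/2, 1/2)
2. R is the midpoint of AV ⇒ R = (-1/4, 1/4)
3. E lies on line AR with AE:ER = 3:2 ⇒ E = (1/4, 3/20)
4. B lies on line RE with RB:BE = 4:1 ⇒ B = (3/20, 17/100)
2·[HAE] = -3/20, 2·[BWV] = 33/25
[HAE]:[BWV] = -3/20:33/25 = -5/44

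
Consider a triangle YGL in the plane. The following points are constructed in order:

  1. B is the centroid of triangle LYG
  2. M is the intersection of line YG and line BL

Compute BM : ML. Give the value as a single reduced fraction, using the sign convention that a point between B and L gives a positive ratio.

Work in coordinates with Y = (0, 0), G = (1, 0), L = (0, 1).
1. B is the centroid of triangle LYG ⇒ B = (1/3, 1/3)
2. M is the intersection of line YG and line BL ⇒ M = (1/2, 0)
M = B + t·(L−B) with t = -1/2, so BM:ML = t:(1−t) = -1/2:3/2

BM:ML = -1/3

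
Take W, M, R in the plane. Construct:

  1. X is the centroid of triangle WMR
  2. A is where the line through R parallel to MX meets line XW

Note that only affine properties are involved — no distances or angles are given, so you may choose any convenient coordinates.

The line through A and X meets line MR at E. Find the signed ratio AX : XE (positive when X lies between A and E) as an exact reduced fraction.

Assign W = (0, 0), M = (1, 0), R = (0, 1) — the answer is frame-independent, so this choice is without loss of generality.
1. X is the centroid of triangle WMR ⇒ X = (1/3, 1/3)
2. A is where the line through R parallel to MX meets line XW ⇒ A = (2/3, 2/3)
line AX meets MR at E = (1/2, 1/2)
X = A + t·(E−A) with t = 2, so AX:XE = 2:-1

AX:XE = -2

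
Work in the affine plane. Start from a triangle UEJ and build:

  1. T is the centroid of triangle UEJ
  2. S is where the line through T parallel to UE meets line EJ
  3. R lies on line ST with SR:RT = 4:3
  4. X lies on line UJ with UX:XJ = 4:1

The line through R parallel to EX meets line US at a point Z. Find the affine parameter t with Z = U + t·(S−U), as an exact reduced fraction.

Choose coordinates U = (0, 0), E = (1, 0), J = (0, 1).
1. T is the centroid of triangle UEJ ⇒ T = (1/3, 1/3)
2. S is where the line through T parallel to UE meets line EJ ⇒ S = (2/3, 1/3)
3. R lies on line ST with SR:RT = 4:3 ⇒ R = (10/21, 1/3)
4. X lies on line UJ with UX:XJ = 4:1 ⇒ X = (0, 4/5)
through R parallel to EX: direction (-1, 4/5); meets US at Z = (50/91, 25/91)
Z = U + t·(S−U) with t = 75/91

t = 75/91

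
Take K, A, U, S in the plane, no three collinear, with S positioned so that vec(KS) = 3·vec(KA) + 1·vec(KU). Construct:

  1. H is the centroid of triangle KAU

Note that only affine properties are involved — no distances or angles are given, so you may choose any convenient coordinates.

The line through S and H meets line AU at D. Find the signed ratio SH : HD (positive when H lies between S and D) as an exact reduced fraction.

SH:HD = -10

Assign K = (0, 0), A = (1, 0), U = (0, 1), S = (3, 1) — the answer is frame-independent, so this choice is without loss of generality.
1. H is the centroid of triangle KAU ⇒ H = (1/3, 1/3)
line SH meets AU at D = (3/5, 2/5)
H = S + t·(D−S) with t = 10/9, so SH:HD = 10/9:-1/9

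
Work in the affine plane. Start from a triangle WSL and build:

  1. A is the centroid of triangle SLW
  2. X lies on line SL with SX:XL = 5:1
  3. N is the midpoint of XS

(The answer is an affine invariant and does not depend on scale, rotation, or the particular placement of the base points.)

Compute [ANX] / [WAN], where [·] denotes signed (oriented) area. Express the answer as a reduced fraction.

[ANX]:[WAN] = -5/2

Set W = (0, 0), S = (1, 0), L = (0, 1); any affine frame gives the same invariant.
1. A is the centroid of triangle SLW ⇒ A = (1/3, 1/3)
2. X lies on line SL with SX:XL = 5:1 ⇒ X = (1/6, 5/6)
3. N is the midpoint of XS ⇒ N = (7/12, 5/12)
2·[ANX] = 5/36, 2·[WAN] = -1/18
[ANX]:[WAN] = 5/36:-1/18 = -5/2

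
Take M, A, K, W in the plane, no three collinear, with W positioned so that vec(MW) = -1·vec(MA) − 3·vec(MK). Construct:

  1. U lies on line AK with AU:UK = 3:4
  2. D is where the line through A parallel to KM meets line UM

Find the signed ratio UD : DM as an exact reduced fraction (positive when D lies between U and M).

Work in coordinates with M = (0, 0), A = (1, 0), K = (0, 1), W = (-1, -3).
1. U lies on line AK with AU:UK = 3:4 ⇒ U = (4/7, 3/7)
2. D is where the line through A parallel to KM meets line UM ⇒ D = (1, 3/4)
D = U + t·(M−U) with t = -3/4, so UD:DM = t:(1−t) = -3/4:7/4

UD:DM = -3/7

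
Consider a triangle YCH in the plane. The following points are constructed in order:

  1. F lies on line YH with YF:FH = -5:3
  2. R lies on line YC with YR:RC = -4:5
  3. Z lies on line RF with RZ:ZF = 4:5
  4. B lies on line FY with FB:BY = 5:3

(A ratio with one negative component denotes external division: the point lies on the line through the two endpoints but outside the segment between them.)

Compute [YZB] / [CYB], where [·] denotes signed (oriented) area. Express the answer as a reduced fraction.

Set Y = (0, 0), C = (1, 0), H = (0, 1); any affine frame gives the same invariant.
1. F lies on line YH with YF:FH = -5:3 ⇒ F = (0, 5/2)
2. R lies on line YC with YR:RC = -4:5 ⇒ R = (-4, 0)
3. Z lies on line RF with RZ:ZF = 4:5 ⇒ Z = (-20/9, 10/9)
4. B lies on line FY with FB:BY = 5:3 ⇒ B = (0, 15/16)
2·[YZB] = -25/12, 2·[CYB] = -15/16
[YZB]:[CYB] = -25/12:-15/16 = 20/9

[YZB]:[CYB] = 20/9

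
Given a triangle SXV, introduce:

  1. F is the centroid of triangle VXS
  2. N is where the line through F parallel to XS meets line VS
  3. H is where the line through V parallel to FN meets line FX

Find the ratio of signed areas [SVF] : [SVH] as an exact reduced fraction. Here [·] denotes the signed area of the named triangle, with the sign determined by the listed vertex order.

Assign S = (0, 0), X = (1, 0), V = (0, 1) — the answer is frame-independent, so this choice is without loss of generality.
1. F is the centroid of triangle VXS ⇒ F = (1/3, 1/3)
2. N is where the line through F parallel to XS meets line VS ⇒ N = (0, 1/3)
3. H is where the line through V parallel to FN meets line FX ⇒ H = (-1, 1)
2·[SVF] = -1/3, 2·[SVH] = 1
[SVF]:[SVH] = -1/3:1 = -1/3

[SVF]:[SVH] = -1/3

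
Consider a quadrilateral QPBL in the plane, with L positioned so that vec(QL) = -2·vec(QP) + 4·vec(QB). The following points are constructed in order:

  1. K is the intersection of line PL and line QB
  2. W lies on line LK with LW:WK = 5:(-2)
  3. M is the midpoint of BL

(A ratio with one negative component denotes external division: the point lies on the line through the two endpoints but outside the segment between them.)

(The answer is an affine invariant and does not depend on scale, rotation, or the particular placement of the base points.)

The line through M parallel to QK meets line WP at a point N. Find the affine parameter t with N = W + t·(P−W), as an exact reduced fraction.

Set Q = (0, 0), P = (1, 0), B = (0, 1), L = (-2, 4); any affine frame gives the same invariant.
1. K is the intersection of line PL and line QB ⇒ K = (0, 4/3)
2. W lies on line LK with LW:WK = 5:(-2) ⇒ W = (4/3, -4/9)
3. M is the midpoint of BL ⇒ M = (-1, 5/2)
through M parallel to QK: direction (0, 4/3); meets WP at N = (-1, 8/3)
N = W + t·(P−W) with t = 7

t = 7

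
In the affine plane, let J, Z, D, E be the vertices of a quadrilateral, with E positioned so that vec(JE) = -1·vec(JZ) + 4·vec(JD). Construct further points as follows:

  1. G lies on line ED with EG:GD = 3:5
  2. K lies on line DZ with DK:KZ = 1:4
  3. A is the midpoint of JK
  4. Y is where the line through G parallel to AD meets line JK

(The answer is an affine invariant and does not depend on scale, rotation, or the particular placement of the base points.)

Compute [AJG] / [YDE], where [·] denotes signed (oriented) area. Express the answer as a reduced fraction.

Assign J = (0, 0), Z = (1, 0), D = (0, 1), E = (-1, 4) — the answer is frame-independent, so this choice is without loss of generality.
1. G lies on line ED with EG:GD = 3:5 ⇒ G = (-5/8, 23/8)
2. K lies on line DZ with DK:KZ = 1:4 ⇒ K = (1/5, 4/5)
3. A is the midpoint of JK ⇒ A = (1/10, 2/5)
4. Y is where the line through G parallel to AD meets line JK ⇒ Y = (-7/80, -7/20)
2·[AJG] = -43/80, 2·[YDE] = 129/80
[AJG]:[YDE] = -43/80:129/80 = -1/3

[AJG]:[YDE] = -1/3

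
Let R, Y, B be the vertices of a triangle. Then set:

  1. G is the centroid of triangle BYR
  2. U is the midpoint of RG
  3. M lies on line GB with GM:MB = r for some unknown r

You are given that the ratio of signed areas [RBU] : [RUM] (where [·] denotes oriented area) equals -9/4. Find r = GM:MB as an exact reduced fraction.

Work in coordinates with R = (0, 0), Y = (1, 0), B = (0, 1).
1. G is the centroid of triangle BYR ⇒ G = (1/3, 1/3)
2. U is the midpoint of RG ⇒ U = (1/6, 1/6)
3. With GM:MB = r, write λ = r/(r+1) so M = G + λ·(B−G); M is affine-linear in λ
Every point depending on M is an affine combination of M and λ-independent points, so each such coordinate is linear in λ; the λ² term in each signed area is a multiple of (B−G)×(B−G) = 0, so 2·[RBU] and 2·[RUM] are each linear in λ. Evaluating at λ=0 and λ=1:
  2·[RBU] = -1/6,   2·[RUM] = 1/6·λ
So [RBU]:[RUM] = (-1/6) / (1/6·λ). Setting this equal to -9/4:
  -1/6 = -9/4·(1/6·λ)  ⇒  λ = 4/9
Then r = λ/(1−λ) = (4/9)/(5/9) = 4/5. Check: with r = 4/5, M = (5/27, 17/27) and [RBU]:[RUM] = -9/4 as required.

r = 4/5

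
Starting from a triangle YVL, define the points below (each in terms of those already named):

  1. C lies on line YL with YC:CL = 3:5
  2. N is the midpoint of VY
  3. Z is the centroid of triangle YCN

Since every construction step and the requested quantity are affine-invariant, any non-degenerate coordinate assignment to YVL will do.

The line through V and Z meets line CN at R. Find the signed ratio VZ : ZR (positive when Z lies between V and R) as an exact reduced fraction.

Assign Y = (0, 0), V = (1, 0), L = (0, 1) — the answer is frame-independent, so this choice is without loss of generality.
1. C lies on line YL with YC:CL = 3:5 ⇒ C = (0, 3/8)
2. N is the midpoint of VY ⇒ N = (1/2, 0)
3. Z is the centroid of triangle YCN ⇒ Z = (1/6, 1/8)
line VZ meets CN at R = (3/8, 3/32)
Z = V + t·(R−V) with t = 4/3, so VZ:ZR = 4/3:-1/3

VZ:ZR = -4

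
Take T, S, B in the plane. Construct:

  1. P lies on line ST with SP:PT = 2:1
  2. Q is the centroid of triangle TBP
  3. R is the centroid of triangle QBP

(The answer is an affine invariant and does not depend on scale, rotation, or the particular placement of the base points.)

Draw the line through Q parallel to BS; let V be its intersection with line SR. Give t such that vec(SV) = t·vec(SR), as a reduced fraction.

t = 15/11

Work in coordinates with T = (0, 0), S = (1, 0), B = (0, 1).
1. P lies on line ST with SP:PT = 2:1 ⇒ P = (1/3, 0)
2. Q is the centroid of triangle TBP ⇒ Q = (1/9, 1/3)
3. R is the centroid of triangle QBP ⇒ R = (4/27, 4/9)
through Q parallel to BS: direction (1, -1); meets SR at V = (-16/99, 20/33)
V = S + t·(R−S) with t = 15/11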